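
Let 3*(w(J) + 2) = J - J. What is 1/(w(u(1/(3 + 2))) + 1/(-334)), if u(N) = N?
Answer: -334/669 ≈ -0.49925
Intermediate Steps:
w(J) = -2 (w(J) = -2 + (J - J)/3 = -2 + (⅓)*0 = -2 + 0 = -2)
1/(w(u(1/(3 + 2))) + 1/(-334)) = 1/(-2 + 1/(-334)) = 1/(-2 - 1/334) = 1/(-669/334) = -334/669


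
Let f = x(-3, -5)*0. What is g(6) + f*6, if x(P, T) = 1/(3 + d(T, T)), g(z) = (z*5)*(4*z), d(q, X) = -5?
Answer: 720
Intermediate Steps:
g(z) = 20*z² (g(z) = (5*z)*(4*z) = 20*z²)
x(P, T) = -½ (x(P, T) = 1/(3 - 5) = 1/(-2) = -½)
f = 0 (f = -½*0 = 0)
g(6) + f*6 = 20*6² + 0*6 = 20*36 + 0 = 720 + 0 = 720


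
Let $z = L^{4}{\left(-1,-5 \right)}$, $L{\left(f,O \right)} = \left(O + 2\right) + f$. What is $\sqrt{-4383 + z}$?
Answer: $i \sqrt{4127} \approx 64.242 i$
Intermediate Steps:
$L{\left(f,O \right)} = 2 + O + f$ ($L{\left(f,O \right)} = \left(2 + O\right) + f = 2 + O + f$)
$z = 256$ ($z = \left(2 - 5 - 1\right)^{4} = \left(-4\right)^{4} = 256$)
$\sqrt{-4383 + z} = \sqrt{-4383 + 256} = \sqrt{-4127} = i \sqrt{4127}$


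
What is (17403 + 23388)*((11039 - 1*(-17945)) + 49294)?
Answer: 3193037898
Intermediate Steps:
(17403 + 23388)*((11039 - 1*(-17945)) + 49294) = 40791*((11039 + 17945) + 49294) = 40791*(28984 + 49294) = 40791*78278 = 3193037898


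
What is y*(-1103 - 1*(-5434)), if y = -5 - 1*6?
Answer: -47641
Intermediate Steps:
y = -11 (y = -5 - 6 = -11)
y*(-1103 - 1*(-5434)) = -11*(-1103 - 1*(-5434)) = -11*(-1103 + 5434) = -11*4331 = -47641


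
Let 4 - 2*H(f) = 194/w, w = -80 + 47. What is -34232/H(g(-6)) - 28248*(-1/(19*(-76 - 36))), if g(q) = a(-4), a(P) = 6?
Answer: -301064049/43358 ≈ -6943.7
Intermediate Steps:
w = -33
g(q) = 6
H(f) = 163/33 (H(f) = 2 - 97/(-33) = 2 - 97*(-1)/33 = 2 - ½*(-194/33) = 2 + 97/33 = 163/33)
-34232/H(g(-6)) - 28248*(-1/(19*(-76 - 36))) = -34232/163/33 - 28248*(-1/(19*(-76 - 36))) = -34232*33/163 - 28248/((-19*(-112))) = -1129656/163 - 28248/2128 = -1129656/163 - 28248*1/2128 = -1129656/163 - 3531/266 = -301064049/43358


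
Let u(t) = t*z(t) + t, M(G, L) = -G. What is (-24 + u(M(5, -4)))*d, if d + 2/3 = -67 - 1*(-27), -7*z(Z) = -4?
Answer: 27206/21 ≈ 1295.5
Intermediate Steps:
z(Z) = 4/7 (z(Z) = -⅐*(-4) = 4/7)
u(t) = 11*t/7 (u(t) = t*(4/7) + t = 4*t/7 + t = 11*t/7)
d = -122/3 (d = -⅔ + (-67 - 1*(-27)) = -⅔ + (-67 + 27) = -⅔ - 40 = -122/3 ≈ -40.667)
(-24 + u(M(5, -4)))*d = (-24 + 11*(-1*5)/7)*(-122/3) = (-24 + (11/7)*(-5))*(-122/3) = (-24 - 55/7)*(-122/3) = -223/7*(-122/3) = 27206/21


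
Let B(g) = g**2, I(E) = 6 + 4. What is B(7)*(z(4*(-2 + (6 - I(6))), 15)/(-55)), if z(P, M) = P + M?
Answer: 441/55 ≈ 8.0182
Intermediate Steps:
I(E) = 10
z(P, M) = M + P
B(7)*(z(4*(-2 + (6 - I(6))), 15)/(-55)) = 7**2*((15 + 4*(-2 + (6 - 1*10)))/(-55)) = 49*((15 + 4*(-2 + (6 - 10)))*(-1/55)) = 49*((15 + 4*(-2 - 4))*(-1/55)) = 49*((15 + 4*(-6))*(-1/55)) = 49*((15 - 24)*(-1/55)) = 49*(-9*(-1/55)) = 49*(9/55) = 441/55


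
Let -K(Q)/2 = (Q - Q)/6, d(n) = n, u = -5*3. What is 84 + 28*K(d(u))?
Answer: 84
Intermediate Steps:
u = -15
K(Q) = 0 (K(Q) = -2*(Q - Q)/6 = -0/6 = -2*0 = 0)
84 + 28*K(d(u)) = 84 + 28*0 = 84 + 0 = 84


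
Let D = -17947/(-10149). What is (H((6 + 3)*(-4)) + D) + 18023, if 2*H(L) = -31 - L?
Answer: 365917493/20298 ≈ 18027.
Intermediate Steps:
D = 17947/10149 (D = -17947*(-1/10149) = 17947/10149 ≈ 1.7684)
H(L) = -31/2 - L/2 (H(L) = (-31 - L)/2 = -31/2 - L/2)
(H((6 + 3)*(-4)) + D) + 18023 = ((-31/2 - (6 + 3)*(-4)/2) + 17947/10149) + 18023 = ((-31/2 - 9*(-4)/2) + 17947/10149) + 18023 = ((-31/2 - 1/2*(-36)) + 17947/10149) + 18023 = ((-31/2 + 18) + 17947/10149) + 18023 = (5/2 + 17947/10149) + 18023 = 86639/20298 + 18023 = 365917493/20298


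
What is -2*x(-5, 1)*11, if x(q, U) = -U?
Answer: 22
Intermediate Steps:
-2*x(-5, 1)*11 = -(-2)*11 = -2*(-1)*11 = 2*11 = 22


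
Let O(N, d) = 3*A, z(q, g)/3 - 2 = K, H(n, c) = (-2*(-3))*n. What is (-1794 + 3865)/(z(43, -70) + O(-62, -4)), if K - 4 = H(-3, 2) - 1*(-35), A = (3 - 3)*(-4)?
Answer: 2071/69 ≈ 30.014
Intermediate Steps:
A = 0 (A = 0*(-4) = 0)
H(n, c) = 6*n
K = 21 (K = 4 + (6*(-3) - 1*(-35)) = 4 + (-18 + 35) = 4 + 17 = 21)
z(q, g) = 69 (z(q, g) = 6 + 3*21 = 6 + 63 = 69)
O(N, d) = 0 (O(N, d) = 3*0 = 0)
(-1794 + 3865)/(z(43, -70) + O(-62, -4)) = (-1794 + 3865)/(69 + 0) = 2071/69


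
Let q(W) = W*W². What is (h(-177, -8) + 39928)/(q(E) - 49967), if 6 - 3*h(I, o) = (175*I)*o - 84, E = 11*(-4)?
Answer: 42642/135151 ≈ 0.31551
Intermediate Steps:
E = -44
h(I, o) = 30 - 175*I*o/3 (h(I, o) = 2 - ((175*I)*o - 84)/3 = 2 - (175*I*o - 84)/3 = 2 - (-84 + 175*I*o)/3 = 2 + (28 - 175*I*o/3) = 30 - 175*I*o/3)
q(W) = W³
(h(-177, -8) + 39928)/(q(E) - 49967) = ((30 - 175/3*(-177)*(-8)) + 39928)/((-44)³ - 49967) = ((30 - 82600) + 39928)/(-85184 - 49967) = (-82570 + 39928)/(-135151) = -42642*(-1/135151) = 42642/135151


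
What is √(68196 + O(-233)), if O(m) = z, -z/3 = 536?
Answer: 2*√16647 ≈ 258.05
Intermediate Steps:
z = -1608 (z = -3*536 = -1608)
O(m) = -1608
√(68196 + O(-233)) = √(68196 - 1608) = √66588 = 2*√16647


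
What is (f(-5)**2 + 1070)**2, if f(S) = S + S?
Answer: 1368900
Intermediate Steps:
f(S) = 2*S
(f(-5)**2 + 1070)**2 = ((2*(-5))**2 + 1070)**2 = ((-10)**2 + 1070)**2 = (100 + 1070)**2 = 1170**2 = 1368900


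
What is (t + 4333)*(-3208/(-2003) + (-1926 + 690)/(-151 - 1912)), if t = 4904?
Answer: 83999541444/4132189 ≈ 20328.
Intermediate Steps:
(t + 4333)*(-3208/(-2003) + (-1926 + 690)/(-151 - 1912)) = (4904 + 4333)*(-3208/(-2003) + (-1926 + 690)/(-151 - 1912)) = 9237*(-3208*(-1/2003) - 1236/(-2063)) = 9237*(3208/2003 - 1236*(-1/2063)) = 9237*(3208/2003 + 1236/2063) = 9237*(9093812/4132189) = 83999541444/4132189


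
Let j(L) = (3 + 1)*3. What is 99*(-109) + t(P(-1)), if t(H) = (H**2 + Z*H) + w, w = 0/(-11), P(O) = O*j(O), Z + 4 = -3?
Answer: -10563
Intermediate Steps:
j(L) = 12 (j(L) = 4*3 = 12)
Z = -7 (Z = -4 - 3 = -7)
P(O) = 12*O (P(O) = O*12 = 12*O)
w = 0 (w = 0*(-1/11) = 0)
t(H) = H**2 - 7*H (t(H) = (H**2 - 7*H) + 0 = H**2 - 7*H)
99*(-109) + t(P(-1)) = 99*(-109) + (12*(-1))*(-7 + 12*(-1)) = -10791 - 12*(-7 - 12) = -10791 - 12*(-19) = -10791 + 228 = -10563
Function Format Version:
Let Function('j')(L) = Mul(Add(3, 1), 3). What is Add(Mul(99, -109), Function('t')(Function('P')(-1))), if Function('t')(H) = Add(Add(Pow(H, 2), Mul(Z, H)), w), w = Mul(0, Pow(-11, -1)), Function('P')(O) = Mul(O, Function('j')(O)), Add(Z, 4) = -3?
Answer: -10563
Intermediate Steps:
Function('j')(L) = 12 (Function('j')(L) = Mul(4, 3) = 12)
Z = -7 (Z = Add(-4, -3) = -7)
Function('P')(O) = Mul(12, O) (Function('P')(O) = Mul(O, 12) = Mul(12, O))
w = 0 (w = Mul(0, Rational(-1, 11)) = 0)
Function('t')(H) = Add(Pow(H, 2), Mul(-7, H)) (Function('t')(H) = Add(Add(Pow(H, 2), Mul(-7, H)), 0) = Add(Pow(H, 2), Mul(-7, H)))
Add(Mul(99, -109), Function('t')(Function('P')(-1))) = Add(Mul(99, -109), Mul(Mul(12, -1), Add(-7, Mul(12, -1)))) = Add(-10791, Mul(-12, Add(-7, -12))) = Add(-10791, Mul(-12, -19)) = Add(-10791, 228) = -10563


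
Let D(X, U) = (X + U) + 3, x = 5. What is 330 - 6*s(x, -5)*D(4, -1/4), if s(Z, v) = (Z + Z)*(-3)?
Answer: 1545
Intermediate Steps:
s(Z, v) = -6*Z (s(Z, v) = (2*Z)*(-3) = -6*Z)
D(X, U) = 3 + U + X (D(X, U) = (U + X) + 3 = 3 + U + X)
330 - 6*s(x, -5)*D(4, -1/4) = 330 - 6*(-6*5)*(3 - 1/4 + 4) = 330 - 6*(-30)*(3 - 1*¼ + 4) = 330 - (-180)*(3 - ¼ + 4) = 330 - (-180)*27/4 = 330 - 1*(-1215) = 330 + 1215 = 1545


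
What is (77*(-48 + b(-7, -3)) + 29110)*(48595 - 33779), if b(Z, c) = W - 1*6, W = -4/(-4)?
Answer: 370829664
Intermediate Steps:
W = 1 (W = -4*(-1/4) = 1)
b(Z, c) = -5 (b(Z, c) = 1 - 1*6 = 1 - 6 = -5)
(77*(-48 + b(-7, -3)) + 29110)*(48595 - 33779) = (77*(-48 - 5) + 29110)*(48595 - 33779) = (77*(-53) + 29110)*14816 = (-4081 + 29110)*14816 = 25029*14816 = 370829664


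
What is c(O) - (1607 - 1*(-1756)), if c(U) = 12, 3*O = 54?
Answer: -3351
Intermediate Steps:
O = 18 (O = (⅓)*54 = 18)
c(O) - (1607 - 1*(-1756)) = 12 - (1607 - 1*(-1756)) = 12 - (1607 + 1756) = 12 - 1*3363 = 12 - 3363 = -3351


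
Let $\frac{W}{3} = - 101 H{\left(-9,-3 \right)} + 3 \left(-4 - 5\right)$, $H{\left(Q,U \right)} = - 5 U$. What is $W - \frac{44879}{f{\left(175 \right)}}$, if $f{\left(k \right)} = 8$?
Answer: $- \frac{81887}{8} \approx -10236.0$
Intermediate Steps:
$W = -4626$ ($W = 3 \left(- 101 \left(\left(-5\right) \left(-3\right)\right) + 3 \left(-4 - 5\right)\right) = 3 \left(\left(-101\right) 15 + 3 \left(-9\right)\right) = 3 \left(-1515 - 27\right) = 3 \left(-1542\right) = -4626$)
$W - \frac{44879}{f{\left(175 \right)}} = -4626 - \frac{44879}{8} = - \frac{81887}{8}$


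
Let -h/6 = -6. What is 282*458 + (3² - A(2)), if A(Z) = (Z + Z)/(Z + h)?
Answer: 2454133/19 ≈ 1.2916e+5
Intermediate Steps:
h = 36 (h = -6*(-6) = 36)
A(Z) = 2*Z/(36 + Z) (A(Z) = (Z + Z)/(Z + 36) = (2*Z)/(36 + Z) = 2*Z/(36 + Z))
282*458 + (3² - A(2)) = 282*458 + (3² - 2*2/(36 + 2)) = 129156 + (9 - 2*2/38) = 129156 + (9 - 1*2/19) = 129156 + (9 - 2/19) = 129156 + 169/19 = 2454133/19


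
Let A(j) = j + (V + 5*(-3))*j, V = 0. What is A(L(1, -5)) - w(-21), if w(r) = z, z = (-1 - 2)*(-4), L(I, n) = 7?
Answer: -110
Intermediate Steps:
A(j) = -14*j (A(j) = j + (0 + 5*(-3))*j = j + (0 - 15)*j = j - 15*j = -14*j)
z = 12 (z = -3*(-4) = 12)
w(r) = 12
A(L(1, -5)) - w(-21) = -14*7 - 1*12 = -98 - 12 = -110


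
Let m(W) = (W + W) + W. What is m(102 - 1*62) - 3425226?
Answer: -3425106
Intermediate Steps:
m(W) = 3*W (m(W) = 2*W + W = 3*W)
m(102 - 1*62) - 3425226 = 3*(102 - 1*62) - 3425226 = 3*(102 - 62) - 3425226 = 3*40 - 3425226 = 120 - 3425226 = -3425106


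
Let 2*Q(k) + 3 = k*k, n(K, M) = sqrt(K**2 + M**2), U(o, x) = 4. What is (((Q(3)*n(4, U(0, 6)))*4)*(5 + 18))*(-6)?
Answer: -6624*sqrt(2) ≈ -9367.8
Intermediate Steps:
Q(k) = -3/2 + k**2/2 (Q(k) = -3/2 + (k*k)/2 = -3/2 + k**2/2)
(((Q(3)*n(4, U(0, 6)))*4)*(5 + 18))*(-6) = ((((-3/2 + (1/2)*3**2)*sqrt(4**2 + 4**2))*4)*(5 + 18))*(-6) = ((((-3/2 + (1/2)*9)*sqrt(16 + 16))*4)*23)*(-6) = ((((-3/2 + 9/2)*sqrt(32))*4)*23)*(-6) = (((3*(4*sqrt(2)))*4)*23)*(-6) = (((12*sqrt(2))*4)*23)*(-6) = ((48*sqrt(2))*23)*(-6) = (1104*sqrt(2))*(-6) = -6624*sqrt(2)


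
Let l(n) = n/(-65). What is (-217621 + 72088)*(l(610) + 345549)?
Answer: -653736418995/13 ≈ -5.0287e+10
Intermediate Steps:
l(n) = -n/65 (l(n) = n*(-1/65) = -n/65)
(-217621 + 72088)*(l(610) + 345549) = (-217621 + 72088)*(-1/65*610 + 345549) = -145533*(-122/13 + 345549) = -145533*4492015/13 = -653736418995/13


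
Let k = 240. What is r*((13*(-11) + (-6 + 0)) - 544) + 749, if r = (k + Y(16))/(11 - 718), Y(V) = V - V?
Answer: 99409/101 ≈ 984.25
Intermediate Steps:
Y(V) = 0
r = -240/707 (r = (240 + 0)/(11 - 718) = 240/(-707) = 240*(-1/707) = -240/707 ≈ -0.33946)
r*((13*(-11) + (-6 + 0)) - 544) + 749 = -240*((13*(-11) + (-6 + 0)) - 544)/707 + 749 = -240*((-143 - 6) - 544)/707 + 749 = -240*(-149 - 544)/707 + 749 = -240/707*(-693) + 749 = 23760/101 + 749 = 99409/101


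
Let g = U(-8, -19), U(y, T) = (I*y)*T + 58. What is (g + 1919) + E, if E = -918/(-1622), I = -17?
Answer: -491818/811 ≈ -606.43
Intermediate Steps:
E = 459/811 (E = -918*(-1/1622) = 459/811 ≈ 0.56597)
U(y, T) = 58 - 17*T*y (U(y, T) = (-17*y)*T + 58 = -17*T*y + 58 = 58 - 17*T*y)
g = -2526 (g = 58 - 17*(-19)*(-8) = 58 - 2584 = -2526)
(g + 1919) + E = (-2526 + 1919) + 459/811 = -607 + 459/811 = -491818/811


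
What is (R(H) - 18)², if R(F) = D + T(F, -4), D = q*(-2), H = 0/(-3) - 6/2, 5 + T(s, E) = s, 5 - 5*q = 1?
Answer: 19044/25 ≈ 761.76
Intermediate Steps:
q = ⅘ (q = 1 - ⅕*1 = 1 - ⅕ = ⅘ ≈ 0.80000)
T(s, E) = -5 + s
H = -3 (H = 0*(-⅓) - 6*½ = 0 - 3 = -3)
D = -8/5 (D = (⅘)*(-2) = -8/5 ≈ -1.6000)
R(F) = -33/5 + F (R(F) = -8/5 + (-5 + F) = -33/5 + F)
(R(H) - 18)² = ((-33/5 - 3) - 18)² = (-48/5 - 18)² = (-138/5)² = 19044/25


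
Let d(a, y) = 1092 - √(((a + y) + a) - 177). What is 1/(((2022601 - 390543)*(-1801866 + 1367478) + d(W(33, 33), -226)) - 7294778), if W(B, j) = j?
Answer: I/(√337 - 708953704190*I) ≈ -1.4105e-12 + 3.6524e-23*I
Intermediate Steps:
d(a, y) = 1092 - √(-177 + y + 2*a) (d(a, y) = 1092 - √((y + 2*a) - 177) = 1092 - √(-177 + y + 2*a))
1/(((2022601 - 390543)*(-1801866 + 1367478) + d(W(33, 33), -226)) - 7294778) = 1/(((2022601 - 390543)*(-1801866 + 1367478) + (1092 - √(-177 - 226 + 2*33))) - 7294778) = 1/((1632058*(-434388) + (1092 - √(-177 - 226 + 66))) - 7294778) = 1/((-708946410504 + (1092 - √(-337))) - 7294778) = 1/((-708946410504 + (1092 - I*√337)) - 7294778) = 1/((-708946409412 - I*√337) - 7294778) = 1/(-708953704190 - I*√337)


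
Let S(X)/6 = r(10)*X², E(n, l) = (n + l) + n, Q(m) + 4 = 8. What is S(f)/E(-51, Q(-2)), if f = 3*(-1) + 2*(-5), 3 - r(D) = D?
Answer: 507/7 ≈ 72.429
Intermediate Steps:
Q(m) = 4 (Q(m) = -4 + 8 = 4)
E(n, l) = l + 2*n (E(n, l) = (l + n) + n = l + 2*n)
r(D) = 3 - D
f = -13 (f = -3 - 10 = -13)
S(X) = -42*X² (S(X) = 6*((3 - 1*10)*X²) = 6*((3 - 10)*X²) = 6*(-7*X²) = -42*X²)
S(f)/E(-51, Q(-2)) = (-42*(-13)²)/(4 + 2*(-51)) = (-42*169)/(4 - 102) = -7098/(-98) = -7098*(-1/98) = 507/7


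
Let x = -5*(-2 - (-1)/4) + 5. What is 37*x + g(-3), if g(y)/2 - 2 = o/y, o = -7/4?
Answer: 6167/12 ≈ 513.92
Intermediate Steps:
o = -7/4 (o = -7*¼ = -7/4 ≈ -1.7500)
g(y) = 4 - 7/(2*y) (g(y) = 4 + 2*(-7/(4*y)) = 4 - 7/(2*y))
x = 55/4 (x = -5*(-2 - (-1)/4) + 5 = -5*(-2 - 1*(-¼)) + 5 = -5*(-2 + ¼) + 5 = -5*(-7/4) + 5 = 35/4 + 5 = 55/4 ≈ 13.750)
37*x + g(-3) = 37*(55/4) + (4 - 7/2/(-3)) = 2035/4 + (4 - 7/2*(-⅓)) = 2035/4 + (4 + 7/6) = 2035/4 + 31/6 = 6167/12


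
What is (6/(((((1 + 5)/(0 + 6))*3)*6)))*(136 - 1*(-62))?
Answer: 66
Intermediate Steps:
(6/(((((1 + 5)/(0 + 6))*3)*6)))*(136 - 1*(-62)) = (6/((((6/6)*3)*6)))*(136 + 62) = (6/((((6*(⅙))*3)*6)))*198 = (6/(((1*3)*6)))*198 = (6/((3*6)))*198 = (6/18)*198 = (6*(1/18))*198 = (⅓)*198 = 66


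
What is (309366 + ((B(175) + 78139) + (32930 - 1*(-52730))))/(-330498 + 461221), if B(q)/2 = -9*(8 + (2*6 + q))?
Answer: 469655/130723 ≈ 3.5928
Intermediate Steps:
B(q) = -360 - 18*q (B(q) = 2*(-9*(8 + (2*6 + q))) = 2*(-9*(8 + (12 + q))) = 2*(-9*(20 + q)) = 2*(-180 - 9*q) = -360 - 18*q)
(309366 + ((B(175) + 78139) + (32930 - 1*(-52730))))/(-330498 + 461221) = (309366 + (((-360 - 18*175) + 78139) + (32930 - 1*(-52730))))/(-330498 + 461221) = (309366 + (((-360 - 3150) + 78139) + (32930 + 52730)))/130723 = (309366 + ((-3510 + 78139) + 85660))*(1/130723) = (309366 + (74629 + 85660))*(1/130723) = (309366 + 160289)*(1/130723) = 469655*(1/130723) = 469655/130723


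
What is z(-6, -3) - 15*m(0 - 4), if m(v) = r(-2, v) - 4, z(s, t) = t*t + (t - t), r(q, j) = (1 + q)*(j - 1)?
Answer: -6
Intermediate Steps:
r(q, j) = (1 + q)*(-1 + j)
z(s, t) = t**2 (z(s, t) = t**2 + 0 = t**2)
m(v) = -3 - v (m(v) = (-1 + v - 1*(-2) + v*(-2)) - 4 = (-1 + v + 2 - 2*v) - 4 = (1 - v) - 4 = -3 - v)
z(-6, -3) - 15*m(0 - 4) = (-3)**2 - 15*(-3 - (0 - 4)) = 9 - 15*(-3 - 1*(-4)) = 9 - 15*(-3 + 4) = 9 - 15*1 = 9 - 15 = -6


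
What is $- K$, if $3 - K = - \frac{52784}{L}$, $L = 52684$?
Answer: $- \frac{52709}{13171} \approx -4.0019$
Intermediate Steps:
$K = \frac{52709}{13171}$ ($K = 3 - - \frac{52784}{52684} = 3 - \left(-52784\right) \frac{1}{52684} = 3 - - \frac{13196}{13171} = 3 + \frac{13196}{13171} = \frac{52709}{13171} \approx 4.0019$)
$- K = \left(-1\right) \frac{52709}{13171} = - \frac{52709}{13171}$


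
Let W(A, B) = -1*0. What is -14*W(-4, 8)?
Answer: 0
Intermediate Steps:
W(A, B) = 0
-14*W(-4, 8) = -14*0 = 0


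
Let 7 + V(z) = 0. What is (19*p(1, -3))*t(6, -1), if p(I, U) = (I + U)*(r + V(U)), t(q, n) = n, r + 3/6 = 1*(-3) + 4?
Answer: -247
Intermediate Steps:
r = ½ (r = -½ + (1*(-3) + 4) = -½ + (-3 + 4) = -½ + 1 = ½ ≈ 0.50000)
V(z) = -7 (V(z) = -7 + 0 = -7)
p(I, U) = -13*I/2 - 13*U/2 (p(I, U) = (I + U)*(½ - 7) = (I + U)*(-13/2) = -13*I/2 - 13*U/2)
(19*p(1, -3))*t(6, -1) = (19*(-13/2*1 - 13/2*(-3)))*(-1) = (19*(-13/2 + 39/2))*(-1) = (19*13)*(-1) = 247*(-1) = -247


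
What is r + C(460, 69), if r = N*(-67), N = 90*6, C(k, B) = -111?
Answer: -36291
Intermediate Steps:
N = 540
r = -36180 (r = 540*(-67) = -36180)
r + C(460, 69) = -36180 - 111 = -36291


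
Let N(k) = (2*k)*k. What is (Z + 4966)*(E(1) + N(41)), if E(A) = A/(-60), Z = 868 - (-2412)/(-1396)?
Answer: 410591560897/20940 ≈ 1.9608e+7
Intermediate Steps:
Z = 302329/349 (Z = 868 - (-2412)*(-1)/1396 = 868 - 1*603/349 = 868 - 603/349 = 302329/349 ≈ 866.27)
N(k) = 2*k²
E(A) = -A/60 (E(A) = A*(-1/60) = -A/60)
(Z + 4966)*(E(1) + N(41)) = (302329/349 + 4966)*(-1/60*1 + 2*41²) = 2035463*(-1/60 + 2*1681)/349 = 2035463*(-1/60 + 3362)/349 = (2035463/349)*(201719/60) = 410591560897/20940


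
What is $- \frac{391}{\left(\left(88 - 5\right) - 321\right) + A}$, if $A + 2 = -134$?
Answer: $\frac{23}{22} \approx 1.0455$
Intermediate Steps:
$A = -136$ ($A = -2 - 134 = -136$)
$- \frac{391}{\left(\left(88 - 5\right) - 321\right) + A} = - \frac{391}{\left(\left(88 - 5\right) - 321\right) - 136} = - \frac{391}{\left(83 - 321\right) - 136} = - \frac{391}{-238 - 136} = - \frac{391}{-374} = \left(-391\right) \left(- \frac{1}{374}\right) = \frac{23}{22}$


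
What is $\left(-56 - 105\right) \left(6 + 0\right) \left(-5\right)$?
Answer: $4830$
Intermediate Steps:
$\left(-56 - 105\right) \left(6 + 0\right) \left(-5\right) = - 161 \cdot 6 \left(-5\right) = \left(-161\right) \left(-30\right) = 4830$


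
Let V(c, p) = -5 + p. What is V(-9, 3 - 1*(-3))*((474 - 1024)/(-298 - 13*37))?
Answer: 550/779 ≈ 0.70603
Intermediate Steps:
V(-9, 3 - 1*(-3))*((474 - 1024)/(-298 - 13*37)) = (-5 + (3 - 1*(-3)))*((474 - 1024)/(-298 - 13*37)) = (-5 + (3 + 3))*(-550/(-298 - 481)) = (-5 + 6)*(-550/(-779)) = 1*(-550*(-1/779)) = 1*(550/779) = 550/779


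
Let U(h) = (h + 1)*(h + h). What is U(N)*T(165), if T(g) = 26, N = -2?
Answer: 104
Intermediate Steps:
U(h) = 2*h*(1 + h) (U(h) = (1 + h)*(2*h) = 2*h*(1 + h))
U(N)*T(165) = (2*(-2)*(1 - 2))*26 = (2*(-2)*(-1))*26 = 4*26 = 104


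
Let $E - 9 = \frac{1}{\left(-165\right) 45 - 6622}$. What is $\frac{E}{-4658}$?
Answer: $- \frac{63211}{32715463} \approx -0.0019321$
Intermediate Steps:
$E = \frac{126422}{14047}$ ($E = 9 + \frac{1}{\left(-165\right) 45 - 6622} = 9 + \frac{1}{-7425 - 6622} = 9 + \frac{1}{-14047} = 9 - \frac{1}{14047} = \frac{126422}{14047} \approx 8.9999$)
$\frac{E}{-4658} = \frac{126422}{14047 \left(-4658\right)} = \frac{126422}{14047} \left(- \frac{1}{4658}\right) = - \frac{63211}{32715463}$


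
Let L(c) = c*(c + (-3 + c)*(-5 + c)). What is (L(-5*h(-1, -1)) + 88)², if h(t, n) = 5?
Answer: 411562369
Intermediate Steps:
L(c) = c*(c + (-5 + c)*(-3 + c))
(L(-5*h(-1, -1)) + 88)² = ((-5*5)*(15 + (-5*5)² - (-35)*5) + 88)² = (-25*(15 + (-25)² - 7*(-25)) + 88)² = (-25*(15 + 625 + 175) + 88)² = (-25*815 + 88)² = (-20375 + 88)² = (-20287)² = 411562369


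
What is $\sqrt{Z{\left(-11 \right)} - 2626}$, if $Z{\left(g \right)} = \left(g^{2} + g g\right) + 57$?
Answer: $i \sqrt{2327} \approx 48.239 i$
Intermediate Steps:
$Z{\left(g \right)} = 57 + 2 g^{2}$ ($Z{\left(g \right)} = \left(g^{2} + g^{2}\right) + 57 = 2 g^{2} + 57 = 57 + 2 g^{2}$)
$\sqrt{Z{\left(-11 \right)} - 2626} = \sqrt{\left(57 + 2 \left(-11\right)^{2}\right) - 2626} = \sqrt{\left(57 + 2 \cdot 121\right) - 2626} = \sqrt{\left(57 + 242\right) - 2626} = \sqrt{299 - 2626} = \sqrt{-2327} = i \sqrt{2327}$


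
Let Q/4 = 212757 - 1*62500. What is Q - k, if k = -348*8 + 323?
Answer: 603489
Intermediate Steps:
k = -2461 (k = -2784 + 323 = -2461)
Q = 601028 (Q = 4*(212757 - 1*62500) = 4*(212757 - 62500) = 4*150257 = 601028)
Q - k = 601028 - 1*(-2461) = 601028 + 2461 = 603489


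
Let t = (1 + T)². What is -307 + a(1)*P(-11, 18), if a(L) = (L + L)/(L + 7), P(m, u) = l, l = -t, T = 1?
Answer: -308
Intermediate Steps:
t = 4 (t = (1 + 1)² = 2² = 4)
l = -4 (l = -1*4 = -4)
P(m, u) = -4
a(L) = 2*L/(7 + L) (a(L) = (2*L)/(7 + L) = 2*L/(7 + L))
-307 + a(1)*P(-11, 18) = -307 + (2*1/(7 + 1))*(-4) = -307 + (2*1/8)*(-4) = -307 + (2*1*(⅛))*(-4) = -307 + (¼)*(-4) = -307 - 1 = -308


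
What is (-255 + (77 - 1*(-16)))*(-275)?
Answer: 44550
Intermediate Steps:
(-255 + (77 - 1*(-16)))*(-275) = (-255 + (77 + 16))*(-275) = (-255 + 93)*(-275) = -162*(-275) = 44550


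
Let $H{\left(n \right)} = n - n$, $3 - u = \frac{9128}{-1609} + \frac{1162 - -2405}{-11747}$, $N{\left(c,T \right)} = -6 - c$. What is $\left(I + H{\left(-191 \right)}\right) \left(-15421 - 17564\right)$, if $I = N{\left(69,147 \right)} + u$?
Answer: $\frac{41161999212945}{18900923} \approx 2.1778 \cdot 10^{6}$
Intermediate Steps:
$u = \frac{169668688}{18900923}$ ($u = 3 - \left(\frac{9128}{-1609} + \frac{1162 - -2405}{-11747}\right) = 3 - \left(9128 \left(- \frac{1}{1609}\right) + \left(1162 + 2405\right) \left(- \frac{1}{11747}\right)\right) = 3 - \left(- \frac{9128}{1609} + 3567 \left(- \frac{1}{11747}\right)\right) = 3 - \left(- \frac{9128}{1609} - \frac{3567}{11747}\right) = 3 - - \frac{112965919}{18900923} = 3 + \frac{112965919}{18900923} = \frac{169668688}{18900923} \approx 8.9767$)
$I = - \frac{1247900537}{18900923}$ ($I = \left(-6 - 69\right) + \frac{169668688}{18900923} = -75 + \frac{169668688}{18900923} = - \frac{1247900537}{18900923} \approx -66.023$)
$H{\left(n \right)} = 0$
$\left(I + H{\left(-191 \right)}\right) \left(-15421 - 17564\right) = \left(- \frac{1247900537}{18900923} + 0\right) \left(-15421 - 17564\right) = \left(- \frac{1247900537}{18900923}\right) \left(-32985\right) = \frac{41161999212945}{18900923}$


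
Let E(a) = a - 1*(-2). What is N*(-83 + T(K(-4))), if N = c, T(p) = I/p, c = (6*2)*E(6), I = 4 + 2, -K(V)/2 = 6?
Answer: -8016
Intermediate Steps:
K(V) = -12 (K(V) = -2*6 = -12)
I = 6
E(a) = 2 + a (E(a) = a + 2 = 2 + a)
c = 96 (c = (6*2)*(2 + 6) = 12*8 = 96)
T(p) = 6/p
N = 96
N*(-83 + T(K(-4))) = 96*(-83 + 6/(-12)) = 96*(-83 + 6*(-1/12)) = 96*(-83 - ½) = 96*(-167/2) = -8016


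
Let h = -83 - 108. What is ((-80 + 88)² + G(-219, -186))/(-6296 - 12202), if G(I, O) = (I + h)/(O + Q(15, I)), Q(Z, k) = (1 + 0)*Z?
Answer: -5677/1581579 ≈ -0.0035895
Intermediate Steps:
Q(Z, k) = Z (Q(Z, k) = 1*Z = Z)
h = -191
G(I, O) = (-191 + I)/(15 + O) (G(I, O) = (I - 191)/(O + 15) = (-191 + I)/(15 + O))
((-80 + 88)² + G(-219, -186))/(-6296 - 12202) = ((-80 + 88)² + (-191 - 219)/(15 - 186))/(-6296 - 12202) = (8² - 410/(-171))/(-18498) = (64 - 1/171*(-410))*(-1/18498) = (64 + 410/171)*(-1/18498) = (11354/171)*(-1/18498) = -5677/1581579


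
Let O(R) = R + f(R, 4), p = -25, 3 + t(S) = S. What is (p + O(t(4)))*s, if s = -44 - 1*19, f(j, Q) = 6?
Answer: 1134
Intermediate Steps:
t(S) = -3 + S
s = -63 (s = -44 - 19 = -63)
O(R) = 6 + R (O(R) = R + 6 = 6 + R)
(p + O(t(4)))*s = (-25 + (6 + (-3 + 4)))*(-63) = (-25 + (6 + 1))*(-63) = (-25 + 7)*(-63) = -18*(-63) = 1134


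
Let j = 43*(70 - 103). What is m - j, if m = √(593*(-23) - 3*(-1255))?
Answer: 1419 + I*√9874 ≈ 1419.0 + 99.368*I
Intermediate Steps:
m = I*√9874 (m = √(-13639 + 3765) = √(-9874) = I*√9874 ≈ 99.368*I)
j = -1419 (j = 43*(-33) = -1419)
m - j = I*√9874 - 1*(-1419) = I*√9874 + 1419 = 1419 + I*√9874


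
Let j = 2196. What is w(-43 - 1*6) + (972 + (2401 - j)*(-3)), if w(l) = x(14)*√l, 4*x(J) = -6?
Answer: 357 - 21*I/2 ≈ 357.0 - 10.5*I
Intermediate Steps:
x(J) = -3/2 (x(J) = (¼)*(-6) = -3/2)
w(l) = -3*√l/2
w(-43 - 1*6) + (972 + (2401 - j)*(-3)) = -3*√(-43 - 1*6)/2 + (972 + (2401 - 1*2196)*(-3)) = -3*√(-43 - 6)/2 + (972 + (2401 - 2196)*(-3)) = -21*I/2 + (972 + 205*(-3)) = -21*I/2 + (972 - 615) = -21*I/2 + 357 = 357 - 21*I/2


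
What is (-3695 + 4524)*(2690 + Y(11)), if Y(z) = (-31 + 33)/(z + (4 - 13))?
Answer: 2230839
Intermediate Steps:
Y(z) = 2/(-9 + z) (Y(z) = 2/(z - 9) = 2/(-9 + z))
(-3695 + 4524)*(2690 + Y(11)) = (-3695 + 4524)*(2690 + 2/(-9 + 11)) = 829*(2690 + 2/2) = 829*(2690 + 2*(½)) = 829*(2690 + 1) = 829*2691 = 2230839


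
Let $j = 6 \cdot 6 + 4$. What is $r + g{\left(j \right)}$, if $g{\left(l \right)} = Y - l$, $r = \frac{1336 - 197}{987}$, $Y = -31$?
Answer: $- \frac{68938}{987} \approx -69.846$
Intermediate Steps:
$j = 40$ ($j = 36 + 4 = 40$)
$r = \frac{1139}{987}$ ($r = 1139 \cdot \frac{1}{987} = \frac{1139}{987} \approx 1.154$)
$g{\left(l \right)} = -31 - l$
$r + g{\left(j \right)} = \frac{1139}{987} - 71 = - \frac{68938}{987}$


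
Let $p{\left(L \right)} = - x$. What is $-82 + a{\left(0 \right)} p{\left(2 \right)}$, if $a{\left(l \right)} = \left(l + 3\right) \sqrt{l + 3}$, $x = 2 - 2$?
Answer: $-82$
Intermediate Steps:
$x = 0$
$p{\left(L \right)} = 0$ ($p{\left(L \right)} = \left(-1\right) 0 = 0$)
$a{\left(l \right)} = \left(3 + l\right)^{\frac{3}{2}}$ ($a{\left(l \right)} = \left(3 + l\right) \sqrt{3 + l} = \left(3 + l\right)^{\frac{3}{2}}$)
$-82 + a{\left(0 \right)} p{\left(2 \right)} = -82 + \left(3 + 0\right)^{\frac{3}{2}} \cdot 0 = -82 + 3^{\frac{3}{2}} \cdot 0 = -82 + 3 \sqrt{3} \cdot 0 = -82 + 0 = -82$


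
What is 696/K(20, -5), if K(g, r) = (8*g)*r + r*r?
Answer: -696/775 ≈ -0.89806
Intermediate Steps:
K(g, r) = r² + 8*g*r (K(g, r) = 8*g*r + r² = r² + 8*g*r)
696/K(20, -5) = 696/((-5*(-5 + 8*20))) = 696/((-5*(-5 + 160))) = 696/((-5*155)) = 696/(-775) = 696*(-1/775) = -696/775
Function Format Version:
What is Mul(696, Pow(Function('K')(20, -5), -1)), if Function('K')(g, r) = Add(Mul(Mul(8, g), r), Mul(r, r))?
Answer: Rational(-696, 775) ≈ -0.89806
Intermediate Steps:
Function('K')(g, r) = Add(Pow(r, 2), Mul(8, g, r)) (Function('K')(g, r) = Add(Mul(8, g, r), Pow(r, 2)) = Add(Pow(r, 2), Mul(8, g, r)))
Mul(696, Pow(Function('K')(20, -5), -1)) = Mul(696, Pow(Mul(-5, Add(-5, Mul(8, 20))), -1)) = Mul(696, Pow(Mul(-5, Add(-5, 160)), -1)) = Mul(696, Pow(Mul(-5, 155), -1)) = Mul(696, Pow(-775, -1)) = Mul(696, Rational(-1, 775)) = Rational(-696, 775)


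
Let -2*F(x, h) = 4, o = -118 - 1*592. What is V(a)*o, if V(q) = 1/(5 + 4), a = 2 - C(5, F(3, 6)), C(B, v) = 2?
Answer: -710/9 ≈ -78.889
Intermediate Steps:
o = -710 (o = -118 - 592 = -710)
F(x, h) = -2 (F(x, h) = -½*4 = -2)
a = 0 (a = 2 - 1*2 = 2 - 2 = 0)
V(q) = ⅑ (V(q) = 1/9 = ⅑)
V(a)*o = (⅑)*(-710) = -710/9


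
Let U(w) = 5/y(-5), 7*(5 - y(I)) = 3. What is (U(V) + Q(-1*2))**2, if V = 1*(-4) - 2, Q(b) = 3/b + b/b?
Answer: 361/1024 ≈ 0.35254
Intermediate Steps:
Q(b) = 1 + 3/b (Q(b) = 3/b + 1 = 1 + 3/b)
V = -6 (V = -4 - 2 = -6)
y(I) = 32/7 (y(I) = 5 - 1/7*3 = 5 - 3/7 = 32/7)
U(w) = 35/32 (U(w) = 5/(32/7) = 5*(7/32) = 35/32)
(U(V) + Q(-1*2))**2 = (35/32 + (3 - 1*2)/((-1*2)))**2 = (35/32 + (3 - 2)/(-2))**2 = (35/32 - 1/2*1)**2 = (35/32 - 1/2)**2 = (19/32)**2 = 361/1024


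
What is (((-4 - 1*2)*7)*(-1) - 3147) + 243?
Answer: -2862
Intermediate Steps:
(((-4 - 1*2)*7)*(-1) - 3147) + 243 = (((-4 - 2)*7)*(-1) - 3147) + 243 = (-6*7*(-1) - 3147) + 243 = (-42*(-1) - 3147) + 243 = (42 - 3147) + 243 = -3105 + 243 = -2862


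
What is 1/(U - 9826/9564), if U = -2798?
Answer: -4782/13384949 ≈ -0.00035727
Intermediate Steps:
1/(U - 9826/9564) = 1/(-2798 - 9826/9564) = 1/(-2798 - 9826*1/9564) = 1/(-2798 - 4913/4782) = 1/(-13384949/4782) = -4782/13384949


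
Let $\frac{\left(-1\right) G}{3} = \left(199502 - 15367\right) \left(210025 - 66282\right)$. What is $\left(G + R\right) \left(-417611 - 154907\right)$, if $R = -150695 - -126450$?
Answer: $45460434630370880$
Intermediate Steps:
$R = -24245$ ($R = -150695 + 126450 = -24245$)
$G = -79404351915$ ($G = - 3 \left(199502 - 15367\right) \left(210025 - 66282\right) = - 3 \cdot 184135 \cdot 143743 = \left(-3\right) 26468117305 = -79404351915$)
$\left(G + R\right) \left(-417611 - 154907\right) = \left(-79404351915 - 24245\right) \left(-417611 - 154907\right) = \left(-79404376160\right) \left(-572518\right) = 45460434630370880$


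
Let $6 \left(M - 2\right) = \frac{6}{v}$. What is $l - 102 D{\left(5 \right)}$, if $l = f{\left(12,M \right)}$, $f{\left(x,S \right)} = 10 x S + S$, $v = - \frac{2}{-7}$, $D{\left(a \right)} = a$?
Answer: $\frac{311}{2} \approx 155.5$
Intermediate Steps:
$v = \frac{2}{7}$ ($v = \left(-2\right) \left(- \frac{1}{7}\right) = \frac{2}{7} \approx 0.28571$)
$M = \frac{11}{2}$ ($M = 2 + \frac{6 \frac{1}{\frac{2}{7}}}{6} = 2 + \frac{6 \cdot \frac{7}{2}}{6} = 2 + \frac{1}{6} \cdot 21 = 2 + \frac{7}{2} = \frac{11}{2} \approx 5.5$)
$f{\left(x,S \right)} = S + 10 S x$ ($f{\left(x,S \right)} = 10 S x + S = S + 10 S x$)
$l = \frac{1331}{2}$ ($l = \frac{11 \left(1 + 10 \cdot 12\right)}{2} = \frac{11 \left(1 + 120\right)}{2} = \frac{11}{2} \cdot 121 = \frac{1331}{2} \approx 665.5$)
$l - 102 D{\left(5 \right)} = \frac{1331}{2} - 510 = \frac{311}{2}$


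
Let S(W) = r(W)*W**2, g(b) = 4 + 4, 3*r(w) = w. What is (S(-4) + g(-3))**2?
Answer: 1600/9 ≈ 177.78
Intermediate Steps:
r(w) = w/3
g(b) = 8
S(W) = W**3/3 (S(W) = (W/3)*W**2 = W**3/3)
(S(-4) + g(-3))**2 = ((1/3)*(-4)**3 + 8)**2 = ((1/3)*(-64) + 8)**2 = (-64/3 + 8)**2 = (-40/3)**2 = 1600/9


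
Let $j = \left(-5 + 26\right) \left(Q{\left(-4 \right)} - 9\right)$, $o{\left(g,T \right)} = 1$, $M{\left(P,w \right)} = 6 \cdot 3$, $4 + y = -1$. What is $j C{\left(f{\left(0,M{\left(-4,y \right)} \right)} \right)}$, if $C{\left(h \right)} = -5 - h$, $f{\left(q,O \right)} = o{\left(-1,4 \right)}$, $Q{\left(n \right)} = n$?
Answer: $1638$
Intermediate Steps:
$y = -5$ ($y = -4 - 1 = -5$)
$M{\left(P,w \right)} = 18$
$f{\left(q,O \right)} = 1$
$j = -273$ ($j = \left(-5 + 26\right) \left(-4 - 9\right) = 21 \left(-13\right) = -273$)
$j C{\left(f{\left(0,M{\left(-4,y \right)} \right)} \right)} = - 273 \left(-5 - 1\right) = \left(-273\right) \left(-6\right) = 1638$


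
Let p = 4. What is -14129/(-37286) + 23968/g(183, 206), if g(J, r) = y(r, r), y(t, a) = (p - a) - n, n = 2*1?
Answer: -222697133/1901586 ≈ -117.11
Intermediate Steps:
n = 2
y(t, a) = 2 - a (y(t, a) = (4 - a) - 1*2 = (4 - a) - 2 = 2 - a)
g(J, r) = 2 - r
-14129/(-37286) + 23968/g(183, 206) = -14129/(-37286) + 23968/(2 - 1*206) = -14129*(-1/37286) + 23968/(2 - 206) = 14129/37286 + 23968/(-204) = 14129/37286 + 23968*(-1/204) = 14129/37286 - 5992/51 = -222697133/1901586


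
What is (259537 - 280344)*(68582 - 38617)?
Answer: -623481755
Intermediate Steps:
(259537 - 280344)*(68582 - 38617) = -20807*29965 = -623481755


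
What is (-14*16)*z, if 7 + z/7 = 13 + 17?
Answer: -36064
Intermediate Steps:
z = 161 (z = -49 + 7*(13 + 17) = -49 + 7*30 = -49 + 210 = 161)
(-14*16)*z = -14*16*161 = -224*161 = -36064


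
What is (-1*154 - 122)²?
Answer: 76176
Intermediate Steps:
(-1*154 - 122)² = (-154 - 122)² = (-276)² = 76176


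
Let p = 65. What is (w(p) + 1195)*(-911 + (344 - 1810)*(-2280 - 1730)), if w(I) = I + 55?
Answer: 7729239935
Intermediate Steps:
w(I) = 55 + I
(w(p) + 1195)*(-911 + (344 - 1810)*(-2280 - 1730)) = ((55 + 65) + 1195)*(-911 + (344 - 1810)*(-2280 - 1730)) = (120 + 1195)*(-911 - 1466*(-4010)) = 1315*(-911 + 5878660) = 1315*5877749 = 7729239935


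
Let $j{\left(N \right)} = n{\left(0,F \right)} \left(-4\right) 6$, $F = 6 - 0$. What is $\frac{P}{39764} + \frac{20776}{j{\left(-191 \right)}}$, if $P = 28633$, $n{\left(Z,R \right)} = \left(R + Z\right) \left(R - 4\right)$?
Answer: $- \frac{6389770}{89469} \approx -71.419$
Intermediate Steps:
$F = 6$ ($F = 6 + 0 = 6$)
$n{\left(Z,R \right)} = \left(-4 + R\right) \left(R + Z\right)$ ($n{\left(Z,R \right)} = \left(R + Z\right) \left(-4 + R\right) = \left(-4 + R\right) \left(R + Z\right)$)
$j{\left(N \right)} = -288$ ($j{\left(N \right)} = \left(6^{2} - 24 - 0 + 6 \cdot 0\right) \left(-4\right) 6 = \left(36 - 24 + 0 + 0\right) \left(-4\right) 6 = 12 \left(-4\right) 6 = \left(-48\right) 6 = -288$)
$\frac{P}{39764} + \frac{20776}{j{\left(-191 \right)}} = \frac{28633}{39764} + \frac{20776}{-288} = 28633 \cdot \frac{1}{39764} + 20776 \left(- \frac{1}{288}\right) = \frac{28633}{39764} - \frac{2597}{36} = - \frac{6389770}{89469}$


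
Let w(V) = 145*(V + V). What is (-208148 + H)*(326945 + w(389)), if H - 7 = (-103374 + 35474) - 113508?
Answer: -171306120495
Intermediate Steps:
w(V) = 290*V (w(V) = 145*(2*V) = 290*V)
H = -181401 (H = 7 + ((-103374 + 35474) - 113508) = 7 + (-67900 - 113508) = 7 - 181408 = -181401)
(-208148 + H)*(326945 + w(389)) = (-208148 - 181401)*(326945 + 290*389) = -389549*(326945 + 112810) = -389549*439755 = -171306120495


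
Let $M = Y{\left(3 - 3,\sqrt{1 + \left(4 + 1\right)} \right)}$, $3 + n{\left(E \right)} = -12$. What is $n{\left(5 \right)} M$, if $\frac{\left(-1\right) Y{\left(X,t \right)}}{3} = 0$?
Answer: $0$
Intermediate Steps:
$n{\left(E \right)} = -15$ ($n{\left(E \right)} = -3 - 12 = -15$)
$Y{\left(X,t \right)} = 0$ ($Y{\left(X,t \right)} = \left(-3\right) 0 = 0$)
$M = 0$
$n{\left(5 \right)} M = \left(-15\right) 0 = 0$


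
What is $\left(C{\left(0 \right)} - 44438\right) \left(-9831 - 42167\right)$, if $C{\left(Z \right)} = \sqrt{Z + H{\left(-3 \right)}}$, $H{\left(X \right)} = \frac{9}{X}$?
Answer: $2310687124 - 51998 i \sqrt{3} \approx 2.3107 \cdot 10^{9} - 90063.0 i$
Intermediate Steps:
$C{\left(Z \right)} = \sqrt{-3 + Z}$ ($C{\left(Z \right)} = \sqrt{Z + \frac{9}{-3}} = \sqrt{Z + 9 \left(- \frac{1}{3}\right)} = \sqrt{Z - 3} = \sqrt{-3 + Z}$)
$\left(C{\left(0 \right)} - 44438\right) \left(-9831 - 42167\right) = \left(\sqrt{-3 + 0} - 44438\right) \left(-9831 - 42167\right) = \left(\sqrt{-3} - 44438\right) \left(-51998\right) = \left(i \sqrt{3} - 44438\right) \left(-51998\right) = \left(-44438 + i \sqrt{3}\right) \left(-51998\right) = 2310687124 - 51998 i \sqrt{3}$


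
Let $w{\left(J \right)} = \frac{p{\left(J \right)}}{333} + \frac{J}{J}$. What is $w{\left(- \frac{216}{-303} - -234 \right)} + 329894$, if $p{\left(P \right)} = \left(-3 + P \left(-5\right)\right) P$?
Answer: $\frac{124201572993}{377437} \approx 3.2907 \cdot 10^{5}$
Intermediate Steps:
$p{\left(P \right)} = P \left(-3 - 5 P\right)$ ($p{\left(P \right)} = \left(-3 - 5 P\right) P = P \left(-3 - 5 P\right)$)
$w{\left(J \right)} = 1 - \frac{J \left(3 + 5 J\right)}{333}$ ($w{\left(J \right)} = \frac{\left(-1\right) J \left(3 + 5 J\right)}{333} + \frac{J}{J} = - J \left(3 + 5 J\right) \frac{1}{333} + 1 = - \frac{J \left(3 + 5 J\right)}{333} + 1 = 1 - \frac{J \left(3 + 5 J\right)}{333}$)
$w{\left(- \frac{216}{-303} - -234 \right)} + 329894 = \left(1 - \frac{\left(- \frac{216}{-303} - -234\right) \left(3 + 5 \left(- \frac{216}{-303} - -234\right)\right)}{333}\right) + 329894 = \left(1 - \frac{\left(\left(-216\right) \left(- \frac{1}{303}\right) + 234\right) \left(3 + 5 \left(\left(-216\right) \left(- \frac{1}{303}\right) + 234\right)\right)}{333}\right) + 329894 = \left(1 - \frac{\left(\frac{72}{101} + 234\right) \left(3 + 5 \left(\frac{72}{101} + 234\right)\right)}{333}\right) + 329894 = \left(1 - \frac{2634 \left(3 + 5 \cdot \frac{23706}{101}\right)}{3737}\right) + 329894 = \left(1 - \frac{2634 \left(3 + \frac{118530}{101}\right)}{3737}\right) + 329894 = \left(1 - \frac{2634}{3737} \cdot \frac{118833}{101}\right) + 329894 = \left(1 - \frac{313006122}{377437}\right) + 329894 = - \frac{312628685}{377437} + 329894 = \frac{124201572993}{377437}$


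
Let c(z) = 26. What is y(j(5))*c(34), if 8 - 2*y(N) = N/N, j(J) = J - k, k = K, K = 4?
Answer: 91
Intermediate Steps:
k = 4
j(J) = -4 + J (j(J) = J - 1*4 = J - 4 = -4 + J)
y(N) = 7/2 (y(N) = 4 - N/(2*N) = 4 - ½*1 = 4 - ½ = 7/2)
y(j(5))*c(34) = (7/2)*26 = 91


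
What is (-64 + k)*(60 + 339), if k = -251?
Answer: -125685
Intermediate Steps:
(-64 + k)*(60 + 339) = (-64 - 251)*(60 + 339) = -315*399 = -125685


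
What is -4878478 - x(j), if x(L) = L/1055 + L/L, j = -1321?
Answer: -5146794024/1055 ≈ -4.8785e+6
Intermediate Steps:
x(L) = 1 + L/1055 (x(L) = L*(1/1055) + 1 = L/1055 + 1 = 1 + L/1055)
-4878478 - x(j) = -4878478 - (1 + (1/1055)*(-1321)) = -4878478 - (1 - 1321/1055) = -4878478 - 1*(-266/1055) = -4878478 + 266/1055 = -5146794024/1055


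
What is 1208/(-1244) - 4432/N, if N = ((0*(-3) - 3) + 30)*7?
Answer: -1435430/58779 ≈ -24.421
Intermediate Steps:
N = 189 (N = ((0 - 3) + 30)*7 = (-3 + 30)*7 = 27*7 = 189)
1208/(-1244) - 4432/N = 1208/(-1244) - 4432/189 = 1208*(-1/1244) - 4432*1/189 = -302/311 - 4432/189 = -1435430/58779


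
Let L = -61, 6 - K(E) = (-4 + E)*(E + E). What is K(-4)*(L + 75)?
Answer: -812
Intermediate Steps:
K(E) = 6 - 2*E*(-4 + E) (K(E) = 6 - (-4 + E)*(E + E) = 6 - (-4 + E)*2*E = 6 - 2*E*(-4 + E))
K(-4)*(L + 75) = (6 - 2*(-4)² + 8*(-4))*(-61 + 75) = (6 - 2*16 - 32)*14 = (6 - 32 - 32)*14 = -58*14 = -812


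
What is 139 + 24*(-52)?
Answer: -1109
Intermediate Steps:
139 + 24*(-52) = 139 - 1248 = -1109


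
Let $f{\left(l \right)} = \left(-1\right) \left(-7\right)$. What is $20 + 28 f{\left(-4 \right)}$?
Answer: $216$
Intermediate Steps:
$f{\left(l \right)} = 7$
$20 + 28 f{\left(-4 \right)} = 20 + 28 \cdot 7 = 20 + 196 = 216$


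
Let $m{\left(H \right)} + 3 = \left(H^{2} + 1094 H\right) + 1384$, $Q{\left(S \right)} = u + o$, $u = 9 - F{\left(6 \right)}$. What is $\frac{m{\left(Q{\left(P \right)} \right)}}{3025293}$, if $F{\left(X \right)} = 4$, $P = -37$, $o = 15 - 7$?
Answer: $\frac{15772}{3025293} \approx 0.0052134$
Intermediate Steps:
$o = 8$
$u = 5$ ($u = 9 - 4 = 5$)
$Q{\left(S \right)} = 13$ ($Q{\left(S \right)} = 5 + 8 = 13$)
$m{\left(H \right)} = 1381 + H^{2} + 1094 H$ ($m{\left(H \right)} = -3 + \left(\left(H^{2} + 1094 H\right) + 1384\right) = -3 + \left(1384 + H^{2} + 1094 H\right) = 1381 + H^{2} + 1094 H$)
$\frac{m{\left(Q{\left(P \right)} \right)}}{3025293} = \frac{1381 + 13^{2} + 1094 \cdot 13}{3025293} = \left(1381 + 169 + 14222\right) \frac{1}{3025293} = 15772 \cdot \frac{1}{3025293} = \frac{15772}{3025293}$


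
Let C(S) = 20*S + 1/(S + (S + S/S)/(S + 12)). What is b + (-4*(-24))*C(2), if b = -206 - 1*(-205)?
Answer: 120353/31 ≈ 3882.4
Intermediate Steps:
C(S) = 1/(S + (1 + S)/(12 + S)) + 20*S (C(S) = 20*S + 1/(S + (S + 1)/(12 + S)) = 20*S + 1/(S + (1 + S)/(12 + S)) = 1/(S + (1 + S)/(12 + S)) + 20*S)
b = -1 (b = -206 + 205 = -1)
b + (-4*(-24))*C(2) = -1 + (-4*(-24))*((12 + 20*2**3 + 21*2 + 260*2**2)/(1 + 2**2 + 13*2)) = -1 + 96*((12 + 20*8 + 42 + 260*4)/(1 + 4 + 26)) = -1 + 96*((12 + 160 + 42 + 1040)/31) = -1 + 96*((1/31)*1254) = -1 + 96*(1254/31) = -1 + 120384/31 = 120353/31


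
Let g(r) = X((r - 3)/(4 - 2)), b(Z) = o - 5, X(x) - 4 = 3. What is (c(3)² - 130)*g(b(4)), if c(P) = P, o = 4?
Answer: -847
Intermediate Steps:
X(x) = 7 (X(x) = 4 + 3 = 7)
b(Z) = -1 (b(Z) = 4 - 5 = -1)
g(r) = 7
(c(3)² - 130)*g(b(4)) = (3² - 130)*7 = (9 - 130)*7 = -121*7 = -847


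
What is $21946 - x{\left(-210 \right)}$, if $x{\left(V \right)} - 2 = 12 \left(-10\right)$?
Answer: $22064$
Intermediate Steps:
$x{\left(V \right)} = -118$ ($x{\left(V \right)} = 2 + 12 \left(-10\right) = 2 - 120 = -118$)
$21946 - x{\left(-210 \right)} = 21946 - -118 = 21946 + 118 = 22064$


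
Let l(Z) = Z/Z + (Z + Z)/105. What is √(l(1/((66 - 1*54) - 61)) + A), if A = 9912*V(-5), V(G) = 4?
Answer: √21419380815/735 ≈ 199.12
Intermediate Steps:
l(Z) = 1 + 2*Z/105 (l(Z) = 1 + (2*Z)*(1/105) = 1 + 2*Z/105)
A = 39648 (A = 9912*4 = 39648)
√(l(1/((66 - 1*54) - 61)) + A) = √((1 + 2/(105*((66 - 1*54) - 61))) + 39648) = √((1 + 2/(105*((66 - 54) - 61))) + 39648) = √((1 + 2/(105*(12 - 61))) + 39648) = √((1 + (2/105)/(-49)) + 39648) = √((1 + (2/105)*(-1/49)) + 39648) = √((1 - 2/5145) + 39648) = √(5143/5145 + 39648) = √(203994103/5145) = √21419380815/735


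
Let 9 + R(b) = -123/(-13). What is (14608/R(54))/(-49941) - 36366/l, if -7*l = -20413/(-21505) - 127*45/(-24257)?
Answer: 78327380157734257/364564905192 ≈ 2.1485e+5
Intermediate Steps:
R(b) = 6/13 (R(b) = -9 - 123/(-13) = -9 - 123*(-1/13) = -9 + 123/13 = 6/13)
l = -4866608/28752185 (l = -(-20413/(-21505) - 127*45/(-24257))/7 = -(-20413*(-1/21505) - 5715*(-1/24257))/7 = -(20413/21505 + 45/191)/7 = -1/7*4866608/4107455 = -4866608/28752185 ≈ -0.16926)
(14608/R(54))/(-49941) - 36366/l = (14608/(6/13))/(-49941) - 36366/(-4866608/28752185) = (14608*(13/6))*(-1/49941) - 36366*(-28752185/4866608) = (94952/3)*(-1/49941) + 522800979855/2433304 = -94952/149823 + 522800979855/2433304 = 78327380157734257/364564905192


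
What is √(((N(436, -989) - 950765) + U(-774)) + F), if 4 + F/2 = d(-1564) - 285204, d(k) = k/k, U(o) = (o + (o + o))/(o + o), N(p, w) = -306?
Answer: I*√6085934/2 ≈ 1233.5*I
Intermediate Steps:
U(o) = 3/2 (U(o) = (o + 2*o)/((2*o)) = (3*o)*(1/(2*o)) = 3/2)
d(k) = 1
F = -570414 (F = -8 + 2*(1 - 285204) = -8 + 2*(-285203) = -8 - 570406 = -570414)
√(((N(436, -989) - 950765) + U(-774)) + F) = √(((-306 - 950765) + 3/2) - 570414) = √((-951071 + 3/2) - 570414) = √(-1902139/2 - 570414) = √(-3042967/2) = I*√6085934/2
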